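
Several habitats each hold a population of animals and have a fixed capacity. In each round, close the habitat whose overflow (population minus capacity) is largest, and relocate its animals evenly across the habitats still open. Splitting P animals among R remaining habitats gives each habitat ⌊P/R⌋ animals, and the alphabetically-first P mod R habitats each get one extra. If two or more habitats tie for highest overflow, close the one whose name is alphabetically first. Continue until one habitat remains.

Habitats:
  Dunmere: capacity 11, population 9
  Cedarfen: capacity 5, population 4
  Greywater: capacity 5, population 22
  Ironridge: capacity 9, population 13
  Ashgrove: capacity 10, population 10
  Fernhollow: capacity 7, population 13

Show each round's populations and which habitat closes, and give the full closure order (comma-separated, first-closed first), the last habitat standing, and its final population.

Round 1: Ashgrove=10 Cedarfen=4 Dunmere=9 Fernhollow=13 Greywater=22 Ironridge=13 → close Greywater (overflow 17)
  22÷5 = 4 each, +1 to first 2
Round 2: Ashgrove=15 Cedarfen=9 Dunmere=13 Fernhollow=17 Ironridge=17 → close Fernhollow (overflow 10)
  17÷4 = 4 each, +1 to first 1
Round 3: Ashgrove=20 Cedarfen=13 Dunmere=17 Ironridge=21 → close Ironridge (overflow 12)
  21÷3 = 7 each, +1 to first 0
Round 4: Ashgrove=27 Cedarfen=20 Dunmere=24 → close Ashgrove (overflow 17)
  27÷2 = 13 each, +1 to first 1
Round 5: Cedarfen=34 Dunmere=37 → close Cedarfen (overflow 29)
  34÷1 = 34 each, +1 to first 0

Closure order: Greywater, Fernhollow, Ironridge, Ashgrove, Cedarfen
Last habitat: Dunmere with 71 animals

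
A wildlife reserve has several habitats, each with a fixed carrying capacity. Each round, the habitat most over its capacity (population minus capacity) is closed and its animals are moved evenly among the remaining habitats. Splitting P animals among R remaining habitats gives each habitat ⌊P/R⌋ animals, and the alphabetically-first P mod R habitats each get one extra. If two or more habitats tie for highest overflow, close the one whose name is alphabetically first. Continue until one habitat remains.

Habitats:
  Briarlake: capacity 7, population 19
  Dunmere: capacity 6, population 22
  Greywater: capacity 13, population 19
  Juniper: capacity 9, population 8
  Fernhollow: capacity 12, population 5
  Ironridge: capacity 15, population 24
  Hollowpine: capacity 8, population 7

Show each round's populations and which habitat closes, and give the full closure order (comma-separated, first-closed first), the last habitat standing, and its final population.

Round 1: Briarlake=19 Dunmere=22 Fernhollow=5 Greywater=19 Hollowpine=7 Ironridge=24 Juniper=8 → close Dunmere (overflow 16)
  22÷6 = 3 each, +1 to first 4
Round 2: Briarlake=23 Fernhollow=9 Greywater=23 Hollowpine=11 Ironridge=27 Juniper=11 → close Briarlake (overflow 16)
  23÷5 = 4 each, +1 to first 3
Round 3: Fernhollow=14 Greywater=28 Hollowpine=16 Ironridge=31 Juniper=15 → close Ironridge (overflow 16)
  31÷4 = 7 each, +1 to first 3
Round 4: Fernhollow=22 Greywater=36 Hollowpine=24 Juniper=22 → close Greywater (overflow 23)
  36÷3 = 12 each, +1 to first 0
Round 5: Fernhollow=34 Hollowpine=36 Juniper=34 → close Hollowpine (overflow 28)
  36÷2 = 18 each, +1 to first 0
Round 6: Fernhollow=52 Juniper=52 → close Juniper (overflow 43)
  52÷1 = 52 each, +1 to first 0

Closure order: Dunmere, Briarlake, Ironridge, Greywater, Hollowpine, Juniper
Last habitat: Fernhollow with 104 animals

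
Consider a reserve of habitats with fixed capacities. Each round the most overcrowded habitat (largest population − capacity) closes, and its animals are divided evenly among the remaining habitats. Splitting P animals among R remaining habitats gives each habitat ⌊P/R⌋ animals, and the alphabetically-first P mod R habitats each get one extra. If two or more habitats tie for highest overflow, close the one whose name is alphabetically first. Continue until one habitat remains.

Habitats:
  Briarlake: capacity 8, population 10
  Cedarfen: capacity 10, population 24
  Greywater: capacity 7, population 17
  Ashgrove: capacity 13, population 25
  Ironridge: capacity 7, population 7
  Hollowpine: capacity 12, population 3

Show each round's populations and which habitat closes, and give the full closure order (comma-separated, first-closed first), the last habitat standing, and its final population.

Closure order: Cedarfen, Ashgrove, Greywater, Briarlake, Ironridge
Last habitat: Hollowpine with 86 animals

Round 1: Ashgrove=25 Briarlake=10 Cedarfen=24 Greywater=17 Hollowpine=3 Ironridge=7 → close Cedarfen (overflow 14)
  24÷5 = 4 each, +1 to first 4
Round 2: Ashgrove=30 Briarlake=15 Greywater=22 Hollowpine=8 Ironridge=11 → close Ashgrove (overflow 17)
  30÷4 = 7 each, +1 to first 2
Round 3: Briarlake=23 Greywater=30 Hollowpine=15 Ironridge=18 → close Greywater (overflow 23)
  30÷3 = 10 each, +1 to first 0
Round 4: Briarlake=33 Hollowpine=25 Ironridge=28 → close Briarlake (overflow 25)
  33÷2 = 16 each, +1 to first 1
Round 5: Hollowpine=42 Ironridge=44 → close Ironridge (overflow 37)
  44÷1 = 44 each, +1 to first 0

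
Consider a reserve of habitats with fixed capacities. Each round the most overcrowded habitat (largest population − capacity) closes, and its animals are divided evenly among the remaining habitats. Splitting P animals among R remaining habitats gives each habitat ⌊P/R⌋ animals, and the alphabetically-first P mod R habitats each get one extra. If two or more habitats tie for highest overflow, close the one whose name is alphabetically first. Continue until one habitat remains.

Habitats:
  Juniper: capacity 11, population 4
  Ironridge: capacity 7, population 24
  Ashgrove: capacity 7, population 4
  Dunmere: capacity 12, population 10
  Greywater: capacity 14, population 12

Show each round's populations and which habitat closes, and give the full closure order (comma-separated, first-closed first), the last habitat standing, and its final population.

Closure order: Ironridge, Dunmere, Ashgrove, Greywater
Last habitat: Juniper with 54 animals

Round 1: Ashgrove=4 Dunmere=10 Greywater=12 Ironridge=24 Juniper=4 → close Ironridge (overflow 17)
  24÷4 = 6 each, +1 to first 0
Round 2: Ashgrove=10 Dunmere=16 Greywater=18 Juniper=10 → close Dunmere (overflow 4)
  16÷3 = 5 each, +1 to first 1
Round 3: Ashgrove=16 Greywater=23 Juniper=15 → close Ashgrove (overflow 9)
  16÷2 = 8 each, +1 to first 0
Round 4: Greywater=31 Juniper=23 → close Greywater (overflow 17)
  31÷1 = 31 each, +1 to first 0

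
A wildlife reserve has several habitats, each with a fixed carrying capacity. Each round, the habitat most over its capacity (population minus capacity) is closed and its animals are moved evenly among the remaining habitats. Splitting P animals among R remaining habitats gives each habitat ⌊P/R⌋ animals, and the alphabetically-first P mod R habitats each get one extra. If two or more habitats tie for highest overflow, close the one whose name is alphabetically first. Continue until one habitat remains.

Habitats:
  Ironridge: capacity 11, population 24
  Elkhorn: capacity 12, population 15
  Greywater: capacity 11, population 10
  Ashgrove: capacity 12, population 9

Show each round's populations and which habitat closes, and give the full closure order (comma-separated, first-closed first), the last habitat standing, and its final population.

Round 1: Ashgrove=9 Elkhorn=15 Greywater=10 Ironridge=24 → close Ironridge (overflow 13)
  24÷3 = 8 each, +1 to first 0
Round 2: Ashgrove=17 Elkhorn=23 Greywater=18 → close Elkhorn (overflow 11)
  23÷2 = 11 each, +1 to first 1
Round 3: Ashgrove=29 Greywater=29 → close Greywater (overflow 18)
  29÷1 = 29 each, +1 to first 0

Closure order: Ironridge, Elkhorn, Greywater
Last habitat: Ashgrove with 58 animals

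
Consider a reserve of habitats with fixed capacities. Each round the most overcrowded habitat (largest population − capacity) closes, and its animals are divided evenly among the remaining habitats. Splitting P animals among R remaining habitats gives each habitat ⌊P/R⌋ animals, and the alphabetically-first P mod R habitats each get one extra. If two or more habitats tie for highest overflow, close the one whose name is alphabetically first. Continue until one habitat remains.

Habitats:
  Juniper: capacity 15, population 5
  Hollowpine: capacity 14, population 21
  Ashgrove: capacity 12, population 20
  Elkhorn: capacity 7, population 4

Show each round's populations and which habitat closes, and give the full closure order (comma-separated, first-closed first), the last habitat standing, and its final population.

Closure order: Ashgrove, Hollowpine, Elkhorn
Last habitat: Juniper with 50 animals

Round 1: Ashgrove=20 Elkhorn=4 Hollowpine=21 Juniper=5 → close Ashgrove (overflow 8)
  20÷3 = 6 each, +1 to first 2
Round 2: Elkhorn=11 Hollowpine=28 Juniper=11 → close Hollowpine (overflow 14)
  28÷2 = 14 each, +1 to first 0
Round 3: Elkhorn=25 Juniper=25 → close Elkhorn (overflow 18)
  25÷1 = 25 each, +1 to first 0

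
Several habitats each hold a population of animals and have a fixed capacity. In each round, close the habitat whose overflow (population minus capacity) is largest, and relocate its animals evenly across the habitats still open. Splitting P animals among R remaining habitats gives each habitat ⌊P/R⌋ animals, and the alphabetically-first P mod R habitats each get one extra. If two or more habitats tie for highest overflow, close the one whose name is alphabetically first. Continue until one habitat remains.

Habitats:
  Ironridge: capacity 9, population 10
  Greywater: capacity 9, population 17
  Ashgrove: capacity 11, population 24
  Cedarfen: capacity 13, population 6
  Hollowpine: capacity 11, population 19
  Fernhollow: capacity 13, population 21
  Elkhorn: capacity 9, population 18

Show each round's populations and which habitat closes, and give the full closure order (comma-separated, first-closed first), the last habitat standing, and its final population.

Closure order: Ashgrove, Elkhorn, Fernhollow, Greywater, Hollowpine, Ironridge
Last habitat: Cedarfen with 115 animals

Round 1: Ashgrove=24 Cedarfen=6 Elkhorn=18 Fernhollow=21 Greywater=17 Hollowpine=19 Ironridge=10 → close Ashgrove (overflow 13)
  24÷6 = 4 each, +1 to first 0
Round 2: Cedarfen=10 Elkhorn=22 Fernhollow=25 Greywater=21 Hollowpine=23 Ironridge=14 → close Elkhorn (overflow 13)
  22÷5 = 4 each, +1 to first 2
Round 3: Cedarfen=15 Fernhollow=30 Greywater=25 Hollowpine=27 Ironridge=18 → close Fernhollow (overflow 17)
  30÷4 = 7 each, +1 to first 2
Round 4: Cedarfen=23 Greywater=33 Hollowpine=34 Ironridge=25 → close Greywater (overflow 24)
  33÷3 = 11 each, +1 to first 0
Round 5: Cedarfen=34 Hollowpine=45 Ironridge=36 → close Hollowpine (overflow 34)
  45÷2 = 22 each, +1 to first 1
Round 6: Cedarfen=57 Ironridge=58 → close Ironridge (overflow 49)
  58÷1 = 58 each, +1 to first 0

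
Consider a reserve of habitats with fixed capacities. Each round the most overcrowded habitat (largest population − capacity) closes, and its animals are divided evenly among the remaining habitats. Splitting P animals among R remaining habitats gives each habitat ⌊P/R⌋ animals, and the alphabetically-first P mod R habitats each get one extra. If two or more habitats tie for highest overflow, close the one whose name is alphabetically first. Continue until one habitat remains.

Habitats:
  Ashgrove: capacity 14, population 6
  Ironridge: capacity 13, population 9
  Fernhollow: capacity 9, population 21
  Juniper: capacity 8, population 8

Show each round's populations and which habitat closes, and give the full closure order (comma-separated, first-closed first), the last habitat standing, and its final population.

Closure order: Fernhollow, Juniper, Ironridge
Last habitat: Ashgrove with 44 animals

Round 1: Ashgrove=6 Fernhollow=21 Ironridge=9 Juniper=8 → close Fernhollow (overflow 12)
  21÷3 = 7 each, +1 to first 0
Round 2: Ashgrove=13 Ironridge=16 Juniper=15 → close Juniper (overflow 7)
  15÷2 = 7 each, +1 to first 1
Round 3: Ashgrove=21 Ironridge=23 → close Ironridge (overflow 10)
  23÷1 = 23 each, +1 to first 0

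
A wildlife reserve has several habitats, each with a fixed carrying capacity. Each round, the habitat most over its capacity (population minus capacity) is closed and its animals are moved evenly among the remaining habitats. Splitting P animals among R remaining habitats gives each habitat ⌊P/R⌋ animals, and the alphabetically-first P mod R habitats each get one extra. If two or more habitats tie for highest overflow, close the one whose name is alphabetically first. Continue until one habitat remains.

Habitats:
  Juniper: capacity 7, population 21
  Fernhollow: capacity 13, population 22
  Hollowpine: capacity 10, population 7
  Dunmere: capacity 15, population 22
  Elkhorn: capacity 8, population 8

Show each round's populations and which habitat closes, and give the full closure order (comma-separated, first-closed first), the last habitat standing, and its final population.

Round 1: Dunmere=22 Elkhorn=8 Fernhollow=22 Hollowpine=7 Juniper=21 → close Juniper (overflow 14)
  21÷4 = 5 each, +1 to first 1
Round 2: Dunmere=28 Elkhorn=13 Fernhollow=27 Hollowpine=12 → close Fernhollow (overflow 14)
  27÷3 = 9 each, +1 to first 0
Round 3: Dunmere=37 Elkhorn=22 Hollowpine=21 → close Dunmere (overflow 22)
  37÷2 = 18 each, +1 to first 1
Round 4: Elkhorn=41 Hollowpine=39 → close Elkhorn (overflow 33)
  41÷1 = 41 each, +1 to first 0

Closure order: Juniper, Fernhollow, Dunmere, Elkhorn
Last habitat: Hollowpine with 80 animals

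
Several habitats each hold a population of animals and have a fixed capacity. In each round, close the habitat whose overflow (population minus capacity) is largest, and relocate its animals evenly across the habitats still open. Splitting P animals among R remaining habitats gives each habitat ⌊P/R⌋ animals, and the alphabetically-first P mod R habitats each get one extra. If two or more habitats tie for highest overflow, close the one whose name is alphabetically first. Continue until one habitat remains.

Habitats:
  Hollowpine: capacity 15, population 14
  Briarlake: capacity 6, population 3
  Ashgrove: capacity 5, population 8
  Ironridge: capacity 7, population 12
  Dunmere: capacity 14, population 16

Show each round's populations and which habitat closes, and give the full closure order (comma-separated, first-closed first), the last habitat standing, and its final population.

Round 1: Ashgrove=8 Briarlake=3 Dunmere=16 Hollowpine=14 Ironridge=12 → close Ironridge (overflow 5)
  12÷4 = 3 each, +1 to first 0
Round 2: Ashgrove=11 Briarlake=6 Dunmere=19 Hollowpine=17 → close Ashgrove (overflow 6)
  11÷3 = 3 each, +1 to first 2
Round 3: Briarlake=10 Dunmere=23 Hollowpine=20 → close Dunmere (overflow 9)
  23÷2 = 11 each, +1 to first 1
Round 4: Briarlake=22 Hollowpine=31 → close Briarlake (overflow 16)
  22÷1 = 22 each, +1 to first 0

Closure order: Ironridge, Ashgrove, Dunmere, Briarlake
Last habitat: Hollowpine with 53 animals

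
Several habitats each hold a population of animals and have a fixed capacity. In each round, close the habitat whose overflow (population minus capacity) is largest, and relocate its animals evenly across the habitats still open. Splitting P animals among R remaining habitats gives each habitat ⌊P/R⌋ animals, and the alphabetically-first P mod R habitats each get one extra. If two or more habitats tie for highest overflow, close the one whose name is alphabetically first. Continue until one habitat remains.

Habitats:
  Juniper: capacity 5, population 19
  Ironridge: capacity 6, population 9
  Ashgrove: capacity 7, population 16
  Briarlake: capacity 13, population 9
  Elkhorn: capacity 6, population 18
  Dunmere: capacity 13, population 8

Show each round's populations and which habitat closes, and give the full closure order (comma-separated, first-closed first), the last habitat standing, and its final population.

Closure order: Juniper, Elkhorn, Ashgrove, Ironridge, Briarlake
Last habitat: Dunmere with 79 animals

Round 1: Ashgrove=16 Briarlake=9 Dunmere=8 Elkhorn=18 Ironridge=9 Juniper=19 → close Juniper (overflow 14)
  19÷5 = 3 each, +1 to first 4
Round 2: Ashgrove=20 Briarlake=13 Dunmere=12 Elkhorn=22 Ironridge=12 → close Elkhorn (overflow 16)
  22÷4 = 5 each, +1 to first 2
Round 3: Ashgrove=26 Briarlake=19 Dunmere=17 Ironridge=17 → close Ashgrove (overflow 19)
  26÷3 = 8 each, +1 to first 2
Round 4: Briarlake=28 Dunmere=26 Ironridge=25 → close Ironridge (overflow 19)
  25÷2 = 12 each, +1 to first 1
Round 5: Briarlake=41 Dunmere=38 → close Briarlake (overflow 28)
  41÷1 = 41 each, +1 to first 0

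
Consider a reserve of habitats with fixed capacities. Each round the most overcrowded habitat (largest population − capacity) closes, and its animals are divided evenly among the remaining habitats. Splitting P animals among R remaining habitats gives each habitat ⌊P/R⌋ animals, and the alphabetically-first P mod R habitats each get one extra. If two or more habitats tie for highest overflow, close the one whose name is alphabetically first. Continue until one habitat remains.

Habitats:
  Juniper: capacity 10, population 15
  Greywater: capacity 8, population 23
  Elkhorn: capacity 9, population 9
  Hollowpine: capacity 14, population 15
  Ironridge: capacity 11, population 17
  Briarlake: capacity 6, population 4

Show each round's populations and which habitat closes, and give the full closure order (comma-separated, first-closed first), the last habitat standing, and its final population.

Closure order: Greywater, Ironridge, Juniper, Hollowpine, Briarlake
Last habitat: Elkhorn with 83 animals

Round 1: Briarlake=4 Elkhorn=9 Greywater=23 Hollowpine=15 Ironridge=17 Juniper=15 → close Greywater (overflow 15)
  23÷5 = 4 each, +1 to first 3
Round 2: Briarlake=9 Elkhorn=14 Hollowpine=20 Ironridge=21 Juniper=19 → close Ironridge (overflow 10)
  21÷4 = 5 each, +1 to first 1
Round 3: Briarlake=15 Elkhorn=19 Hollowpine=25 Juniper=24 → close Juniper (overflow 14)
  24÷3 = 8 each, +1 to first 0
Round 4: Briarlake=23 Elkhorn=27 Hollowpine=33 → close Hollowpine (overflow 19)
  33÷2 = 16 each, +1 to first 1
Round 5: Briarlake=40 Elkhorn=43 → close Briarlake (overflow 34)
  40÷1 = 40 each, +1 to first 0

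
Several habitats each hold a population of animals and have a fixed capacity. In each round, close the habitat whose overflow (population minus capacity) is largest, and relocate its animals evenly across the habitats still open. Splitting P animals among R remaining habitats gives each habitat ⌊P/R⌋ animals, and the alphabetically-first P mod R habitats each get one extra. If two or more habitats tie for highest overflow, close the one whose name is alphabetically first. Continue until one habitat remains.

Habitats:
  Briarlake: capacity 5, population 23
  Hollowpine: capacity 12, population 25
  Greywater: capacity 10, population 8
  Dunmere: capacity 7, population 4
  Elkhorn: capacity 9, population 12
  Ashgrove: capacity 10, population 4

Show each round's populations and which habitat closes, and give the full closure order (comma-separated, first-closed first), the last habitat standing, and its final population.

Closure order: Briarlake, Hollowpine, Elkhorn, Dunmere, Greywater
Last habitat: Ashgrove with 76 animals

Round 1: Ashgrove=4 Briarlake=23 Dunmere=4 Elkhorn=12 Greywater=8 Hollowpine=25 → close Briarlake (overflow 18)
  23÷5 = 4 each, +1 to first 3
Round 2: Ashgrove=9 Dunmere=9 Elkhorn=17 Greywater=12 Hollowpine=29 → close Hollowpine (overflow 17)
  29÷4 = 7 each, +1 to first 1
Round 3: Ashgrove=17 Dunmere=16 Elkhorn=24 Greywater=19 → close Elkhorn (overflow 15)
  24÷3 = 8 each, +1 to first 0
Round 4: Ashgrove=25 Dunmere=24 Greywater=27 → close Dunmere (overflow 17)
  24÷2 = 12 each, +1 to first 0
Round 5: Ashgrove=37 Greywater=39 → close Greywater (overflow 29)
  39÷1 = 39 each, +1 to first 0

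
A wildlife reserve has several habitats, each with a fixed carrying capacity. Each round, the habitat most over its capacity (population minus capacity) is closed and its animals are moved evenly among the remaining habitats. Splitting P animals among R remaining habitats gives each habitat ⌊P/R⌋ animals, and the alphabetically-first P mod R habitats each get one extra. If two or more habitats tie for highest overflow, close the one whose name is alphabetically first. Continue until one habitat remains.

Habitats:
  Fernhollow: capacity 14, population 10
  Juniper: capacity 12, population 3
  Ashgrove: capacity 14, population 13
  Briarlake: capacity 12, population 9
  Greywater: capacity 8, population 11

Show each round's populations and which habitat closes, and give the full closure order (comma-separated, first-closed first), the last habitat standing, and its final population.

Closure order: Greywater, Ashgrove, Briarlake, Fernhollow
Last habitat: Juniper with 46 animals

Round 1: Ashgrove=13 Briarlake=9 Fernhollow=10 Greywater=11 Juniper=3 → close Greywater (overflow 3)
  11÷4 = 2 each, +1 to first 3
Round 2: Ashgrove=16 Briarlake=12 Fernhollow=13 Juniper=5 → close Ashgrove (overflow 2)
  16÷3 = 5 each, +1 to first 1
Round 3: Briarlake=18 Fernhollow=18 Juniper=10 → close Briarlake (overflow 6)
  18÷2 = 9 each, +1 to first 0
Round 4: Fernhollow=27 Juniper=19 → close Fernhollow (overflow 13)
  27÷1 = 27 each, +1 to first 0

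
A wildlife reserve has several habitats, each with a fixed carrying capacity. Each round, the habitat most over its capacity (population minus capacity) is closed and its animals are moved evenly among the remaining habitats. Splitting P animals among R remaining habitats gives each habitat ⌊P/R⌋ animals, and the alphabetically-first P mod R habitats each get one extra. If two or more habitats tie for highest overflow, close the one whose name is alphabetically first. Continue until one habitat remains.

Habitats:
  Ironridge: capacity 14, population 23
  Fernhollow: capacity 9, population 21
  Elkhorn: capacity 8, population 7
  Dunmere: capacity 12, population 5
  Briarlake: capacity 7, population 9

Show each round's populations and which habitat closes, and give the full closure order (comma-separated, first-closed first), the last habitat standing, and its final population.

Closure order: Fernhollow, Ironridge, Briarlake, Elkhorn
Last habitat: Dunmere with 65 animals

Round 1: Briarlake=9 Dunmere=5 Elkhorn=7 Fernhollow=21 Ironridge=23 → close Fernhollow (overflow 12)
  21÷4 = 5 each, +1 to first 1
Round 2: Briarlake=15 Dunmere=10 Elkhorn=12 Ironridge=28 → close Ironridge (overflow 14)
  28÷3 = 9 each, +1 to first 1
Round 3: Briarlake=25 Dunmere=19 Elkhorn=21 → close Briarlake (overflow 18)
  25÷2 = 12 each, +1 to first 1
Round 4: Dunmere=32 Elkhorn=33 → close Elkhorn (overflow 25)
  33÷1 = 33 each, +1 to first 0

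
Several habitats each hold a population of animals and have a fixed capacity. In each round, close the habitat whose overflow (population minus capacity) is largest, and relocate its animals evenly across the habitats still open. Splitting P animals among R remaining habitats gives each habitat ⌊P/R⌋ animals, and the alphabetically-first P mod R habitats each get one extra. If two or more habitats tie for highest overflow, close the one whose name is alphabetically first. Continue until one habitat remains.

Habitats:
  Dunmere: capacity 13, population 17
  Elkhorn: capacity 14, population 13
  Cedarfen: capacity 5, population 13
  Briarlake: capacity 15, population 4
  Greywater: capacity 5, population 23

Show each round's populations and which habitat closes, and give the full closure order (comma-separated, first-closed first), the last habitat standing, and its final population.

Round 1: Briarlake=4 Cedarfen=13 Dunmere=17 Elkhorn=13 Greywater=23 → close Greywater (overflow 18)
  23÷4 = 5 each, +1 to first 3
Round 2: Briarlake=10 Cedarfen=19 Dunmere=23 Elkhorn=18 → close Cedarfen (overflow 14)
  19÷3 = 6 each, +1 to first 1
Round 3: Briarlake=17 Dunmere=29 Elkhorn=24 → close Dunmere (overflow 16)
  29÷2 = 14 each, +1 to first 1
Round 4: Briarlake=32 Elkhorn=38 → close Elkhorn (overflow 24)
  38÷1 = 38 each, +1 to first 0

Closure order: Greywater, Cedarfen, Dunmere, Elkhorn
Last habitat: Briarlake with 70 animals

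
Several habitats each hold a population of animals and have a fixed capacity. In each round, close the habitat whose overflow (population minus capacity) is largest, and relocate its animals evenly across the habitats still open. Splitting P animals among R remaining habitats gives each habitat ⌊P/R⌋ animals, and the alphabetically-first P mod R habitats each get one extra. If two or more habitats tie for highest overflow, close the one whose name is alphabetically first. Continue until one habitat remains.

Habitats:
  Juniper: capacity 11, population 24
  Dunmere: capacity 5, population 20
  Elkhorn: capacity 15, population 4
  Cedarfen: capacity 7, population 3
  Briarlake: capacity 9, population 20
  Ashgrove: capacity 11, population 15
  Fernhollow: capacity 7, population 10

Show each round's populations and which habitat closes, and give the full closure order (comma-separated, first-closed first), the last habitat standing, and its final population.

Closure order: Dunmere, Juniper, Briarlake, Ashgrove, Fernhollow, Cedarfen
Last habitat: Elkhorn with 96 animals

Round 1: Ashgrove=15 Briarlake=20 Cedarfen=3 Dunmere=20 Elkhorn=4 Fernhollow=10 Juniper=24 → close Dunmere (overflow 15)
  20÷6 = 3 each, +1 to first 2
Round 2: Ashgrove=19 Briarlake=24 Cedarfen=6 Elkhorn=7 Fernhollow=13 Juniper=27 → close Juniper (overflow 16)
  27÷5 = 5 each, +1 to first 2
Round 3: Ashgrove=25 Briarlake=30 Cedarfen=11 Elkhorn=12 Fernhollow=18 → close Briarlake (overflow 21)
  30÷4 = 7 each, +1 to first 2
Round 4: Ashgrove=33 Cedarfen=19 Elkhorn=19 Fernhollow=25 → close Ashgrove (overflow 22)
  33÷3 = 11 each, +1 to first 0
Round 5: Cedarfen=30 Elkhorn=30 Fernhollow=36 → close Fernhollow (overflow 29)
  36÷2 = 18 each, +1 to first 0
Round 6: Cedarfen=48 Elkhorn=48 → close Cedarfen (overflow 41)
  48÷1 = 48 each, +1 to first 0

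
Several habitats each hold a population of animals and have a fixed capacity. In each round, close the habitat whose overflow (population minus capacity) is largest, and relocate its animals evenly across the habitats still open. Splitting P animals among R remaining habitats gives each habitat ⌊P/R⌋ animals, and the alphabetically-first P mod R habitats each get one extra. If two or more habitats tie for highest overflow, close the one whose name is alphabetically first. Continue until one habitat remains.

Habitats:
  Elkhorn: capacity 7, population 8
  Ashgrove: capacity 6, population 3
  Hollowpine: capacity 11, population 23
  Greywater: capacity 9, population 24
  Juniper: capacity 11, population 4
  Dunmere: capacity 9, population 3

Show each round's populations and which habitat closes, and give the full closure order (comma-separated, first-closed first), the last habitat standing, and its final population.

Closure order: Greywater, Hollowpine, Elkhorn, Ashgrove, Dunmere
Last habitat: Juniper with 65 animals

Round 1: Ashgrove=3 Dunmere=3 Elkhorn=8 Greywater=24 Hollowpine=23 Juniper=4 → close Greywater (overflow 15)
  24÷5 = 4 each, +1 to first 4
Round 2: Ashgrove=8 Dunmere=8 Elkhorn=13 Hollowpine=28 Juniper=8 → close Hollowpine (overflow 17)
  28÷4 = 7 each, +1 to first 0
Round 3: Ashgrove=15 Dunmere=15 Elkhorn=20 Juniper=15 → close Elkhorn (overflow 13)
  20÷3 = 6 each, +1 to first 2
Round 4: Ashgrove=22 Dunmere=22 Juniper=21 → close Ashgrove (overflow 16)
  22÷2 = 11 each, +1 to first 0
Round 5: Dunmere=33 Juniper=32 → close Dunmere (overflow 24)
  33÷1 = 33 each, +1 to first 0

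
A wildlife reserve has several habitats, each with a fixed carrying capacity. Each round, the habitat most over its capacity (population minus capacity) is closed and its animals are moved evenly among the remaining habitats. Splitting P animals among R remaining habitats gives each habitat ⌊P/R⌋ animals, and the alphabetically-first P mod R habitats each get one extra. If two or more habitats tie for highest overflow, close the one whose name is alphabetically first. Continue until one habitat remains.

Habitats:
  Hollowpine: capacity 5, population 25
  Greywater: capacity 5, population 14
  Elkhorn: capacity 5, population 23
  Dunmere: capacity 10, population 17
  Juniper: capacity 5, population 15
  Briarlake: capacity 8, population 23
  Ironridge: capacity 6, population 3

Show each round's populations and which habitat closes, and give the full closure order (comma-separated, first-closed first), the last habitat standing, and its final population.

Round 1: Briarlake=23 Dunmere=17 Elkhorn=23 Greywater=14 Hollowpine=25 Ironridge=3 Juniper=15 → close Hollowpine (overflow 20)
  25÷6 = 4 each, +1 to first 1
Round 2: Briarlake=28 Dunmere=21 Elkhorn=27 Greywater=18 Ironridge=7 Juniper=19 → close Elkhorn (overflow 22)
  27÷5 = 5 each, +1 to first 2
Round 3: Briarlake=34 Dunmere=27 Greywater=23 Ironridge=12 Juniper=24 → close Briarlake (overflow 26)
  34÷4 = 8 each, +1 to first 2
Round 4: Dunmere=36 Greywater=32 Ironridge=20 Juniper=32 → close Greywater (overflow 27)
  32÷3 = 10 each, +1 to first 2
Round 5: Dunmere=47 Ironridge=31 Juniper=42 → close Dunmere (overflow 37)
  47÷2 = 23 each, +1 to first 1
Round 6: Ironridge=55 Juniper=65 → close Juniper (overflow 60)
  65÷1 = 65 each, +1 to first 0

Closure order: Hollowpine, Elkhorn, Briarlake, Greywater, Dunmere, Juniper
Last habitat: Ironridge with 120 animals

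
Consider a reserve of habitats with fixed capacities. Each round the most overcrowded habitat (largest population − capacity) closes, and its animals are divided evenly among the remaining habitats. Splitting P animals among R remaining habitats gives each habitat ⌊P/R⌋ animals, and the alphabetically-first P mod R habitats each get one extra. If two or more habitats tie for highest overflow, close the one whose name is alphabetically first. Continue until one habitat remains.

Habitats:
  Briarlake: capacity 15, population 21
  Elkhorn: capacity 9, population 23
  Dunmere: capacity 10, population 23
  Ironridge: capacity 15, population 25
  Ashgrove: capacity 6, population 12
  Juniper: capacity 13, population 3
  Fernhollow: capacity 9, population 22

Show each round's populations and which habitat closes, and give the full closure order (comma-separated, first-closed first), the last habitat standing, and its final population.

Round 1: Ashgrove=12 Briarlake=21 Dunmere=23 Elkhorn=23 Fernhollow=22 Ironridge=25 Juniper=3 → close Elkhorn (overflow 14)
  23÷6 = 3 each, +1 to first 5
Round 2: Ashgrove=16 Briarlake=25 Dunmere=27 Fernhollow=26 Ironridge=29 Juniper=6 → close Dunmere (overflow 17)
  27÷5 = 5 each, +1 to first 2
Round 3: Ashgrove=22 Briarlake=31 Fernhollow=31 Ironridge=34 Juniper=11 → close Fernhollow (overflow 22)
  31÷4 = 7 each, +1 to first 3
Round 4: Ashgrove=30 Briarlake=39 Ironridge=42 Juniper=18 → close Ironridge (overflow 27)
  42÷3 = 14 each, +1 to first 0
Round 5: Ashgrove=44 Briarlake=53 Juniper=32 → close Ashgrove (overflow 38)
  44÷2 = 22 each, +1 to first 0
Round 6: Briarlake=75 Juniper=54 → close Briarlake (overflow 60)
  75÷1 = 75 each, +1 to first 0

Closure order: Elkhorn, Dunmere, Fernhollow, Ironridge, Ashgrove, Briarlake
Last habitat: Juniper with 129 animals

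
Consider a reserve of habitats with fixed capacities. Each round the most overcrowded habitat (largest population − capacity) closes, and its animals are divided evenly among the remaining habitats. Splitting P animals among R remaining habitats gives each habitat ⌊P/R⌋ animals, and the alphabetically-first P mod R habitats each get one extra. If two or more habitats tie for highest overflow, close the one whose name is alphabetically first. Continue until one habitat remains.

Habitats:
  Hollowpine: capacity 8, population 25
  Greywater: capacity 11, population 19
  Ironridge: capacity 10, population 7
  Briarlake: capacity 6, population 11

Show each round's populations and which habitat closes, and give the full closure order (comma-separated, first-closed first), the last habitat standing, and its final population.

Closure order: Hollowpine, Greywater, Briarlake
Last habitat: Ironridge with 62 animals

Round 1: Briarlake=11 Greywater=19 Hollowpine=25 Ironridge=7 → close Hollowpine (overflow 17)
  25÷3 = 8 each, +1 to first 1
Round 2: Briarlake=20 Greywater=27 Ironridge=15 → close Greywater (overflow 16)
  27÷2 = 13 each, +1 to first 1
Round 3: Briarlake=34 Ironridge=28 → close Briarlake (overflow 28)
  34÷1 = 34 each, +1 to first 0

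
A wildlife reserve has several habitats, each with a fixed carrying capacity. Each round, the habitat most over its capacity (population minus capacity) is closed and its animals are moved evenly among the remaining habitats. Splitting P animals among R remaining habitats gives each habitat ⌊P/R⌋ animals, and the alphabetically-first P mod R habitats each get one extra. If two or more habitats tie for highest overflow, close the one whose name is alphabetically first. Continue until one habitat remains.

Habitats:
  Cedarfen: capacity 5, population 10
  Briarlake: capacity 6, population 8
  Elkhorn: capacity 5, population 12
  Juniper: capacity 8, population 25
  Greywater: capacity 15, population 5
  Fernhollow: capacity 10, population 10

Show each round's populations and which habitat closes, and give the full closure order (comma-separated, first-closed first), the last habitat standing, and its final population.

Round 1: Briarlake=8 Cedarfen=10 Elkhorn=12 Fernhollow=10 Greywater=5 Juniper=25 → close Juniper (overflow 17)
  25÷5 = 5 each, +1 to first 0
Round 2: Briarlake=13 Cedarfen=15 Elkhorn=17 Fernhollow=15 Greywater=10 → close Elkhorn (overflow 12)
  17÷4 = 4 each, +1 to first 1
Round 3: Briarlake=18 Cedarfen=19 Fernhollow=19 Greywater=14 → close Cedarfen (overflow 14)
  19÷3 = 6 each, +1 to first 1
Round 4: Briarlake=25 Fernhollow=25 Greywater=20 → close Briarlake (overflow 19)
  25÷2 = 12 each, +1 to first 1
Round 5: Fernhollow=38 Greywater=32 → close Fernhollow (overflow 28)
  38÷1 = 38 each, +1 to first 0

Closure order: Juniper, Elkhorn, Cedarfen, Briarlake, Fernhollow
Last habitat: Greywater with 70 animals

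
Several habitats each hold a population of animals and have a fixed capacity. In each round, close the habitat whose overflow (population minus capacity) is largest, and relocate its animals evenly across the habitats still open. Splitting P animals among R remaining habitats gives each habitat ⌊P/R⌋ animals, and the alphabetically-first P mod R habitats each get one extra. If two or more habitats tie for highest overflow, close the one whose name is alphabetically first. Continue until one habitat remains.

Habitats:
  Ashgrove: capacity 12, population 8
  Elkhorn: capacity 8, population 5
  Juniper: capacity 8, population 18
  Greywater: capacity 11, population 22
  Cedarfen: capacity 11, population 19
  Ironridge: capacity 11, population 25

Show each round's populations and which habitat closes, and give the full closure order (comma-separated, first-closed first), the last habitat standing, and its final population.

Round 1: Ashgrove=8 Cedarfen=19 Elkhorn=5 Greywater=22 Ironridge=25 Juniper=18 → close Ironridge (overflow 14)
  25÷5 = 5 each, +1 to first 0
Round 2: Ashgrove=13 Cedarfen=24 Elkhorn=10 Greywater=27 Juniper=23 → close Greywater (overflow 16)
  27÷4 = 6 each, +1 to first 3
Round 3: Ashgrove=20 Cedarfen=31 Elkhorn=17 Juniper=29 → close Juniper (overflow 21)
  29÷3 = 9 each, +1 to first 2
Round 4: Ashgrove=30 Cedarfen=41 Elkhorn=26 → close Cedarfen (overflow 30)
  41÷2 = 20 each, +1 to first 1
Round 5: Ashgrove=51 Elkhorn=46 → close Ashgrove (overflow 39)
  51÷1 = 51 each, +1 to first 0

Closure order: Ironridge, Greywater, Juniper, Cedarfen, Ashgrove
Last habitat: Elkhorn with 97 animals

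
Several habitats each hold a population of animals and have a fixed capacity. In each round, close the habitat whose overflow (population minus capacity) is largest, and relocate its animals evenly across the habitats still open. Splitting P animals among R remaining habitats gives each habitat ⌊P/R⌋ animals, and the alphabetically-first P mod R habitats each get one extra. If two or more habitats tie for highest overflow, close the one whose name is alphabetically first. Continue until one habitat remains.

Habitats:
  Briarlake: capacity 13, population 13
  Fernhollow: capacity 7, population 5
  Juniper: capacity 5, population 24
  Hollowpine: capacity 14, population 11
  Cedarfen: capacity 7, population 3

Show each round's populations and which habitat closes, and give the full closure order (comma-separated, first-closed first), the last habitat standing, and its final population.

Closure order: Juniper, Briarlake, Fernhollow, Cedarfen
Last habitat: Hollowpine with 56 animals

Round 1: Briarlake=13 Cedarfen=3 Fernhollow=5 Hollowpine=11 Juniper=24 → close Juniper (overflow 19)
  24÷4 = 6 each, +1 to first 0
Round 2: Briarlake=19 Cedarfen=9 Fernhollow=11 Hollowpine=17 → close Briarlake (overflow 6)
  19÷3 = 6 each, +1 to first 1
Round 3: Cedarfen=16 Fernhollow=17 Hollowpine=23 → close Fernhollow (overflow 10)
  17÷2 = 8 each, +1 to first 1
Round 4: Cedarfen=25 Hollowpine=31 → close Cedarfen (overflow 18)
  25÷1 = 25 each, +1 to first 0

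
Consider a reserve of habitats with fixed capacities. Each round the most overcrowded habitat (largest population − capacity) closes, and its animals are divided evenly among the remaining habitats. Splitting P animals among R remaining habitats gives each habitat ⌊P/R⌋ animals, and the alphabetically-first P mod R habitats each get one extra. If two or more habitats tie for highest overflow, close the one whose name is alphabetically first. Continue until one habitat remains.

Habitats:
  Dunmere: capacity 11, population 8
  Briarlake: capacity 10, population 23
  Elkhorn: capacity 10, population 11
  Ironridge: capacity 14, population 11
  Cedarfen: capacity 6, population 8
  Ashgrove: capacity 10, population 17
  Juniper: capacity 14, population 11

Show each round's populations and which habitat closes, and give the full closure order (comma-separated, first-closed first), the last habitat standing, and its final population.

Closure order: Briarlake, Ashgrove, Cedarfen, Elkhorn, Dunmere, Ironridge
Last habitat: Juniper with 89 animals

Round 1: Ashgrove=17 Briarlake=23 Cedarfen=8 Dunmere=8 Elkhorn=11 Ironridge=11 Juniper=11 → close Briarlake (overflow 13)
  23÷6 = 3 each, +1 to first 5
Round 2: Ashgrove=21 Cedarfen=12 Dunmere=12 Elkhorn=15 Ironridge=15 Juniper=14 → close Ashgrove (overflow 11)
  21÷5 = 4 each, +1 to first 1
Round 3: Cedarfen=17 Dunmere=16 Elkhorn=19 Ironridge=19 Juniper=18 → close Cedarfen (overflow 11)
  17÷4 = 4 each, +1 to first 1
Round 4: Dunmere=21 Elkhorn=23 Ironridge=23 Juniper=22 → close Elkhorn (overflow 13)
  23÷3 = 7 each, +1 to first 2
Round 5: Dunmere=29 Ironridge=31 Juniper=29 → close Dunmere (overflow 18)
  29÷2 = 14 each, +1 to first 1
Round 6: Ironridge=46 Juniper=43 → close Ironridge (overflow 32)
  46÷1 = 46 each, +1 to first 0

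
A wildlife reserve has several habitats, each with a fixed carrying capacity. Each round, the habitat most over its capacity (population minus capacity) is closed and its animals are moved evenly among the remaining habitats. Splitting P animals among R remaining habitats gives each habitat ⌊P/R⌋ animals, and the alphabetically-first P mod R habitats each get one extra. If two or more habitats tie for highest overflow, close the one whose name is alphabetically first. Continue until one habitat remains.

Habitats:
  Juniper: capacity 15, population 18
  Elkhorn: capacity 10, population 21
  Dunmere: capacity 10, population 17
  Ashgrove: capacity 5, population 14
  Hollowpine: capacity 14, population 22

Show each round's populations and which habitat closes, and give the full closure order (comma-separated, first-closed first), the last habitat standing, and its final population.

Round 1: Ashgrove=14 Dunmere=17 Elkhorn=21 Hollowpine=22 Juniper=18 → close Elkhorn (overflow 11)
  21÷4 = 5 each, +1 to first 1
Round 2: Ashgrove=20 Dunmere=22 Hollowpine=27 Juniper=23 → close Ashgrove (overflow 15)
  20÷3 = 6 each, +1 to first 2
Round 3: Dunmere=29 Hollowpine=34 Juniper=29 → close Hollowpine (overflow 20)
  34÷2 = 17 each, +1 to first 0
Round 4: Dunmere=46 Juniper=46 → close Dunmere (overflow 36)
  46÷1 = 46 each, +1 to first 0

Closure order: Elkhorn, Ashgrove, Hollowpine, Dunmere
Last habitat: Juniper with 92 animals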